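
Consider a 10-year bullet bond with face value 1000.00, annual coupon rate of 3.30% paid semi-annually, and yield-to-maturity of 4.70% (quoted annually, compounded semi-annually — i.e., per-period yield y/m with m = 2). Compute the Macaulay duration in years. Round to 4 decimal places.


Answer: Macaulay duration = 8.4936 years

Derivation:
Coupon per period c = face * coupon_rate / m = 16.500000
Periods per year m = 2; per-period yield y/m = 0.023500
Number of cashflows N = 20
Cashflows (t years, CF_t, discount factor 1/(1+y/m)^(m*t), PV):
  t = 0.5000: CF_t = 16.500000, DF = 0.977040, PV = 16.121153
  t = 1.0000: CF_t = 16.500000, DF = 0.954606, PV = 15.751004
  t = 1.5000: CF_t = 16.500000, DF = 0.932688, PV = 15.389354
  t = 2.0000: CF_t = 16.500000, DF = 0.911273, PV = 15.036008
  t = 2.5000: CF_t = 16.500000, DF = 0.890350, PV = 14.690775
  t = 3.0000: CF_t = 16.500000, DF = 0.869907, PV = 14.353469
  t = 3.5000: CF_t = 16.500000, DF = 0.849934, PV = 14.023907
  t = 4.0000: CF_t = 16.500000, DF = 0.830419, PV = 13.701912
  t = 4.5000: CF_t = 16.500000, DF = 0.811352, PV = 13.387310
  t = 5.0000: CF_t = 16.500000, DF = 0.792723, PV = 13.079932
  t = 5.5000: CF_t = 16.500000, DF = 0.774522, PV = 12.779611
  t = 6.0000: CF_t = 16.500000, DF = 0.756739, PV = 12.486185
  t = 6.5000: CF_t = 16.500000, DF = 0.739363, PV = 12.199497
  t = 7.0000: CF_t = 16.500000, DF = 0.722387, PV = 11.919392
  t = 7.5000: CF_t = 16.500000, DF = 0.705801, PV = 11.645717
  t = 8.0000: CF_t = 16.500000, DF = 0.689596, PV = 11.378327
  t = 8.5000: CF_t = 16.500000, DF = 0.673762, PV = 11.117075
  t = 9.0000: CF_t = 16.500000, DF = 0.658292, PV = 10.861822
  t = 9.5000: CF_t = 16.500000, DF = 0.643178, PV = 10.612430
  t = 10.0000: CF_t = 1016.500000, DF = 0.628410, PV = 638.778725
Price P = sum_t PV_t = 889.313605
Macaulay numerator sum_t t * PV_t:
  t * PV_t at t = 0.5000: 8.060576
  t * PV_t at t = 1.0000: 15.751004
  t * PV_t at t = 1.5000: 23.084032
  t * PV_t at t = 2.0000: 30.072017
  t * PV_t at t = 2.5000: 36.726938
  t * PV_t at t = 3.0000: 43.060406
  t * PV_t at t = 3.5000: 49.083674
  t * PV_t at t = 4.0000: 54.807647
  t * PV_t at t = 4.5000: 60.242895
  t * PV_t at t = 5.0000: 65.399658
  t * PV_t at t = 5.5000: 70.287859
  t * PV_t at t = 6.0000: 74.917113
  t * PV_t at t = 6.5000: 79.296732
  t * PV_t at t = 7.0000: 83.435741
  t * PV_t at t = 7.5000: 87.342879
  t * PV_t at t = 8.0000: 91.026612
  t * PV_t at t = 8.5000: 94.495140
  t * PV_t at t = 9.0000: 97.756402
  t * PV_t at t = 9.5000: 100.818088
  t * PV_t at t = 10.0000: 6387.787247
Macaulay duration D = (sum_t t * PV_t) / P = 7553.452659 / 889.313605 = 8.493576


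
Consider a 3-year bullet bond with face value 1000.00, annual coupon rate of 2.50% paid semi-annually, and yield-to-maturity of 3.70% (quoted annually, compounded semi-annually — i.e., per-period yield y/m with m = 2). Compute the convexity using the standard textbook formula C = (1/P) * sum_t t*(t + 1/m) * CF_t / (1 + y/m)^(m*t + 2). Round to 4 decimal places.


Coupon per period c = face * coupon_rate / m = 12.500000
Periods per year m = 2; per-period yield y/m = 0.018500
Number of cashflows N = 6
Cashflows (t years, CF_t, discount factor 1/(1+y/m)^(m*t), PV):
  t = 0.5000: CF_t = 12.500000, DF = 0.981836, PV = 12.272950
  t = 1.0000: CF_t = 12.500000, DF = 0.964002, PV = 12.050025
  t = 1.5000: CF_t = 12.500000, DF = 0.946492, PV = 11.831149
  t = 2.0000: CF_t = 12.500000, DF = 0.929300, PV = 11.616248
  t = 2.5000: CF_t = 12.500000, DF = 0.912420, PV = 11.405251
  t = 3.0000: CF_t = 1012.500000, DF = 0.895847, PV = 907.044996
Price P = sum_t PV_t = 966.220619
Convexity numerator sum_t t*(t + 1/m) * CF_t / (1+y/m)^(m*t + 2):
  t = 0.5000: term = 5.915574
  t = 1.0000: term = 17.424372
  t = 1.5000: term = 34.215753
  t = 2.0000: term = 55.990432
  t = 2.5000: term = 82.460135
  t = 3.0000: term = 9181.128466
Convexity = (1/P) * sum = 9377.134733 / 966.220619 = 9.704962

Answer: Convexity = 9.7050


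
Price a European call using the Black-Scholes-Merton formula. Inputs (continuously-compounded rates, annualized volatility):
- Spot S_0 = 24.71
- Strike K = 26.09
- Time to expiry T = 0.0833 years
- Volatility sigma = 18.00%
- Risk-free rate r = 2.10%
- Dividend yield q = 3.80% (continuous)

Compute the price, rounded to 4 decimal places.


d1 = (ln(S/K) + (r - q + 0.5*sigma^2) * T) / (sigma * sqrt(T)) = -1.04734427
d2 = d1 - sigma * sqrt(T) = -1.09929540
exp(-rT) = 0.99825223; exp(-qT) = 0.99683960
C = S_0 * exp(-qT) * N(d1) - K * exp(-rT) * N(d2)
N(d1) = 0.14747041; N(d2) = 0.13581962
C = 24.7100 * 0.99683960 * 0.14747041 - 26.0900 * 0.99825223 * 0.13581962 = 0.0951

Answer: Price = 0.0951


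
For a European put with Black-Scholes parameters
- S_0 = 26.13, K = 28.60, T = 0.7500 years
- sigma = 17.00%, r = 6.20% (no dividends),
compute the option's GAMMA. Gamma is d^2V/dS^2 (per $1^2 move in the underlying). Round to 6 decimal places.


Answer: Gamma = 0.101133

Derivation:
d1 = -0.2240468056; d2 = -0.3712711242
phi(d1) = 0.3890540423; exp(-qT) = 1.0000000000; exp(-rT) = 0.9545645606
Gamma = exp(-qT) * phi(d1) / (S * sigma * sqrt(T)) = 1.0000000000 * 0.3890540423 / (26.1300 * 0.1700 * 0.8660254038) = 0.101133


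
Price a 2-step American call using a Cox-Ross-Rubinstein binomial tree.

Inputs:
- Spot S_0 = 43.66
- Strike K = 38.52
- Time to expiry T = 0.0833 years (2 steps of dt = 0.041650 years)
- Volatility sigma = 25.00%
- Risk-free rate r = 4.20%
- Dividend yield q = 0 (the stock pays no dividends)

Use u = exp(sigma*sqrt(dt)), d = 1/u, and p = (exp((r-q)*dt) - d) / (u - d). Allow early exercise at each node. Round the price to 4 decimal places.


Answer: Price = V(0,0) = 5.2745

Derivation:
dt = T/N = 0.041650
u = exp(sigma*sqrt(dt)) = 1.052345; d = 1/u = 0.950259
p = (exp((r-q)*dt) - d) / (u - d) = 0.504398
Discount per step: exp(-r*dt) = 0.998252
Stock lattice S(k, i) with i counting down-moves:
  k=0: S(0,0) = 43.6600
  k=1: S(1,0) = 45.9454; S(1,1) = 41.4883
  k=2: S(2,0) = 48.3504; S(2,1) = 43.6600; S(2,2) = 39.4246
Terminal payoffs V(N, i) = max(S_T - K, 0):
  V(2,0) = 9.830377; V(2,1) = 5.140000; V(2,2) = 0.904628
Backward induction: V(k, i) = exp(-r*dt) * [p * V(k+1, i) + (1-p) * V(k+1, i+1)]; then take max(V_cont, immediate exercise) for American.
  V(1,0) = exp(-r*dt) * [p*9.830377 + (1-p)*5.140000] = 7.492699; exercise = 7.425375; V(1,0) = max -> 7.492699
  V(1,1) = exp(-r*dt) * [p*5.140000 + (1-p)*0.904628] = 3.035627; exercise = 2.968303; V(1,1) = max -> 3.035627
  V(0,0) = exp(-r*dt) * [p*7.492699 + (1-p)*3.035627] = 5.274531; exercise = 5.140000; V(0,0) = max -> 5.274531


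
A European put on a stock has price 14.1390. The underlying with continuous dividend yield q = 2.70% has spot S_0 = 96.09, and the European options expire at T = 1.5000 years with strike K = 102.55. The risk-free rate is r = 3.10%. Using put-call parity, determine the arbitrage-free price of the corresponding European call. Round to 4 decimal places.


Put-call parity: C - P = S_0 * exp(-qT) - K * exp(-rT).
S_0 * exp(-qT) = 96.0900 * 0.96030916 = 92.27610762
K * exp(-rT) = 102.5500 * 0.95456456 = 97.89059569
C = P + S*exp(-qT) - K*exp(-rT)
C = 14.1390 + 92.27610762 - 97.89059569 = 8.5245

Answer: Call price = 8.5245


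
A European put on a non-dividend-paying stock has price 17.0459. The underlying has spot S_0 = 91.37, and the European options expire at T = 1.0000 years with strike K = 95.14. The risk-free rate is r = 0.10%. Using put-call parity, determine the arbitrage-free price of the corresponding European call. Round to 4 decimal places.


Put-call parity: C - P = S_0 * exp(-qT) - K * exp(-rT).
S_0 * exp(-qT) = 91.3700 * 1.00000000 = 91.37000000
K * exp(-rT) = 95.1400 * 0.99900050 = 95.04490755
C = P + S*exp(-qT) - K*exp(-rT)
C = 17.0459 + 91.37000000 - 95.04490755 = 13.3710

Answer: Call price = 13.3710


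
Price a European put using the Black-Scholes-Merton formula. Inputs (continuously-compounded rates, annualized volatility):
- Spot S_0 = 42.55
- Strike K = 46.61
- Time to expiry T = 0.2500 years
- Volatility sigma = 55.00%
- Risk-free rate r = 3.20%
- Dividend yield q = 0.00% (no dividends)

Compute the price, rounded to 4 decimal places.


Answer: Price = 6.9181

Derivation:
d1 = (ln(S/K) + (r - q + 0.5*sigma^2) * T) / (sigma * sqrt(T)) = -0.16481002
d2 = d1 - sigma * sqrt(T) = -0.43981002
exp(-rT) = 0.99203191; exp(-qT) = 1.00000000
P = K * exp(-rT) * N(-d2) - S_0 * exp(-qT) * N(-d1)
N(-d1) = 0.56545324; N(-d2) = 0.66996264
P = 46.6100 * 0.99203191 * 0.66996264 - 42.5500 * 1.00000000 * 0.56545324 = 6.9181


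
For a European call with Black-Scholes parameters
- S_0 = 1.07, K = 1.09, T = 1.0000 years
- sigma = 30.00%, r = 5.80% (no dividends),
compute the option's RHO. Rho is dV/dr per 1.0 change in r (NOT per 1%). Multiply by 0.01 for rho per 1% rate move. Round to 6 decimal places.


Answer: Rho = 0.506741

Derivation:
d1 = 0.2816031741; d2 = -0.0183968259
phi(d1) = 0.3834336415; exp(-qT) = 1.0000000000; exp(-rT) = 0.9436499474
N(d2) = 0.4926611423
Rho = K*T*exp(-rT)*N(d2) = 1.0900 * 1.0000 * 0.9436499474 * 0.4926611423 = 0.506741


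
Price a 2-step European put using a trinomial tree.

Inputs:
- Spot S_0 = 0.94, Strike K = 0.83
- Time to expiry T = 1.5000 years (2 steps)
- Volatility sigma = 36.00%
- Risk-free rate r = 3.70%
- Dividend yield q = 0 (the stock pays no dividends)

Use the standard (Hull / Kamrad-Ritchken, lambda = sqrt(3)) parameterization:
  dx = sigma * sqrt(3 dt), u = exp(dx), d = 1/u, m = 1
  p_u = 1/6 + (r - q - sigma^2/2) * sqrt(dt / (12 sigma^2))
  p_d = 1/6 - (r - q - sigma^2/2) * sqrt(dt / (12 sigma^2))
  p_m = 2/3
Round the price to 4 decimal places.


dt = T/N = 0.750000; dx = sigma*sqrt(3*dt) = 0.540000
u = exp(dx) = 1.716007; d = 1/u = 0.582748
p_u = 0.147361, p_m = 0.666667, p_d = 0.185972
Discount per step: exp(-r*dt) = 0.972631
Stock lattice S(k, j) with j the centered position index:
  k=0: S(0,+0) = 0.9400
  k=1: S(1,-1) = 0.5478; S(1,+0) = 0.9400; S(1,+1) = 1.6130
  k=2: S(2,-2) = 0.3192; S(2,-1) = 0.5478; S(2,+0) = 0.9400; S(2,+1) = 1.6130; S(2,+2) = 2.7680
Terminal payoffs V(N, j) = max(K - S_T, 0):
  V(2,-2) = 0.510780; V(2,-1) = 0.282217; V(2,+0) = 0.000000; V(2,+1) = 0.000000; V(2,+2) = 0.000000
Backward induction: V(k, j) = exp(-r*dt) * [p_u * V(k+1, j+1) + p_m * V(k+1, j) + p_d * V(k+1, j-1)]
  V(1,-1) = exp(-r*dt) * [p_u*0.000000 + p_m*0.282217 + p_d*0.510780] = 0.275386
  V(1,+0) = exp(-r*dt) * [p_u*0.000000 + p_m*0.000000 + p_d*0.282217] = 0.051048
  V(1,+1) = exp(-r*dt) * [p_u*0.000000 + p_m*0.000000 + p_d*0.000000] = 0.000000
  V(0,+0) = exp(-r*dt) * [p_u*0.000000 + p_m*0.051048 + p_d*0.275386] = 0.082913

Answer: Price = V(0,0) = 0.0829


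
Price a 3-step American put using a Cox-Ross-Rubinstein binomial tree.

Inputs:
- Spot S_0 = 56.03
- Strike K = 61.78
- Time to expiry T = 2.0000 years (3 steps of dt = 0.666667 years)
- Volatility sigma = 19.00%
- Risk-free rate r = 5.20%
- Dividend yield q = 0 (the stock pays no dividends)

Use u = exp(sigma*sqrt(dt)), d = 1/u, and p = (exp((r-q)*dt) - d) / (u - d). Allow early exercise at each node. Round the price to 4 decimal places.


Answer: Price = V(0,0) = 6.9835

Derivation:
dt = T/N = 0.666667
u = exp(sigma*sqrt(dt)) = 1.167815; d = 1/u = 0.856300
p = (exp((r-q)*dt) - d) / (u - d) = 0.574530
Discount per step: exp(-r*dt) = 0.965927
Stock lattice S(k, i) with i counting down-moves:
  k=0: S(0,0) = 56.0300
  k=1: S(1,0) = 65.4327; S(1,1) = 47.9785
  k=2: S(2,0) = 76.4132; S(2,1) = 56.0300; S(2,2) = 41.0840
  k=3: S(3,0) = 89.2365; S(3,1) = 65.4327; S(3,2) = 47.9785; S(3,3) = 35.1802
Terminal payoffs V(N, i) = max(K - S_T, 0):
  V(3,0) = 0.000000; V(3,1) = 0.000000; V(3,2) = 13.801504; V(3,3) = 26.599772
Backward induction: V(k, i) = exp(-r*dt) * [p * V(k+1, i) + (1-p) * V(k+1, i+1)]; then take max(V_cont, immediate exercise) for American.
  V(2,0) = exp(-r*dt) * [p*0.000000 + (1-p)*0.000000] = 0.000000; exercise = 0.000000; V(2,0) = max -> 0.000000
  V(2,1) = exp(-r*dt) * [p*0.000000 + (1-p)*13.801504] = 5.672052; exercise = 5.750000; V(2,1) = max -> 5.750000
  V(2,2) = exp(-r*dt) * [p*13.801504 + (1-p)*26.599772] = 18.590999; exercise = 20.696008; V(2,2) = max -> 20.696008
  V(1,0) = exp(-r*dt) * [p*0.000000 + (1-p)*5.750000] = 2.363097; exercise = 0.000000; V(1,0) = max -> 2.363097
  V(1,1) = exp(-r*dt) * [p*5.750000 + (1-p)*20.696008] = 11.696495; exercise = 13.801504; V(1,1) = max -> 13.801504
  V(0,0) = exp(-r*dt) * [p*2.363097 + (1-p)*13.801504] = 6.983462; exercise = 5.750000; V(0,0) = max -> 6.983462


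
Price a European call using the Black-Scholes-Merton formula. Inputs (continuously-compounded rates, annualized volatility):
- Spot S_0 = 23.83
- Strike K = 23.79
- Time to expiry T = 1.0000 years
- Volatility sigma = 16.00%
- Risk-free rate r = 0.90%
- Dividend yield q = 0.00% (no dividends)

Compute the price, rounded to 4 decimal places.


d1 = (ln(S/K) + (r - q + 0.5*sigma^2) * T) / (sigma * sqrt(T)) = 0.14674979
d2 = d1 - sigma * sqrt(T) = -0.01325021
exp(-rT) = 0.99104038; exp(-qT) = 1.00000000
C = S_0 * exp(-qT) * N(d1) - K * exp(-rT) * N(d2)
N(d1) = 0.55833524; N(d2) = 0.49471409
C = 23.8300 * 1.00000000 * 0.55833524 - 23.7900 * 0.99104038 * 0.49471409 = 1.6413

Answer: Price = 1.6413


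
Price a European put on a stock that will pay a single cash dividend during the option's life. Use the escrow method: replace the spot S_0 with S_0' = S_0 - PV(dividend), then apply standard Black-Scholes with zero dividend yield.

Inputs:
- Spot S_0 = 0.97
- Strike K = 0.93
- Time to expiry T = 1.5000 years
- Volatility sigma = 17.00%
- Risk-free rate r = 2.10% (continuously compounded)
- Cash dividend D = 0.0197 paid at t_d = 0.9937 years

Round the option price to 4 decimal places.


Answer: Price = 0.0545

Derivation:
PV(D) = D * exp(-r * t_d) = 0.0197 * 0.97934852 = 0.01929317
S_0' = S_0 - PV(D) = 0.9700 - 0.01929317 = 0.95070683
d1 = (ln(S_0'/K) + (r + sigma^2/2)*T) / (sigma*sqrt(T)) = 0.36116121
d2 = d1 - sigma*sqrt(T) = 0.15295458
exp(-rT) = 0.96899096
N(-d1) = 0.35898947; N(-d2) = 0.43921705
P = K * exp(-rT) * N(-d2) - S_0' * N(-d1) = 0.9300 * 0.96899096 * 0.43921705 - 0.95070683 * 0.35898947 = 0.0545


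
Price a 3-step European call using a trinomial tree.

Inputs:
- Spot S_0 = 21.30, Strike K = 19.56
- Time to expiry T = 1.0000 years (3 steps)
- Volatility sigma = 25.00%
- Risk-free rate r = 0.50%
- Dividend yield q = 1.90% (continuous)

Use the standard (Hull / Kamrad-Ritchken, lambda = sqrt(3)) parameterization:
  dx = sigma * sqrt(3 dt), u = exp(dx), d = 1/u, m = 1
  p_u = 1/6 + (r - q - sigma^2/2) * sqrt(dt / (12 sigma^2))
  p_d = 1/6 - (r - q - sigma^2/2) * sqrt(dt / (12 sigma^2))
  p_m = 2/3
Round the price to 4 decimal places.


dt = T/N = 0.333333; dx = sigma*sqrt(3*dt) = 0.250000
u = exp(dx) = 1.284025; d = 1/u = 0.778801
p_u = 0.136500, p_m = 0.666667, p_d = 0.196833
Discount per step: exp(-r*dt) = 0.998335
Stock lattice S(k, j) with j the centered position index:
  k=0: S(0,+0) = 21.3000
  k=1: S(1,-1) = 16.5885; S(1,+0) = 21.3000; S(1,+1) = 27.3497
  k=2: S(2,-2) = 12.9191; S(2,-1) = 16.5885; S(2,+0) = 21.3000; S(2,+1) = 27.3497; S(2,+2) = 35.1178
  k=3: S(3,-3) = 10.0614; S(3,-2) = 12.9191; S(3,-1) = 16.5885; S(3,+0) = 21.3000; S(3,+1) = 27.3497; S(3,+2) = 35.1178; S(3,+3) = 45.0921
Terminal payoffs V(N, j) = max(S_T - K, 0):
  V(3,-3) = 0.000000; V(3,-2) = 0.000000; V(3,-1) = 0.000000; V(3,+0) = 1.740000; V(3,+1) = 7.789741; V(3,+2) = 15.557763; V(3,+3) = 25.532100
Backward induction: V(k, j) = exp(-r*dt) * [p_u * V(k+1, j+1) + p_m * V(k+1, j) + p_d * V(k+1, j-1)]
  V(2,-2) = exp(-r*dt) * [p_u*0.000000 + p_m*0.000000 + p_d*0.000000] = 0.000000
  V(2,-1) = exp(-r*dt) * [p_u*1.740000 + p_m*0.000000 + p_d*0.000000] = 0.237114
  V(2,+0) = exp(-r*dt) * [p_u*7.789741 + p_m*1.740000 + p_d*0.000000] = 2.219597
  V(2,+1) = exp(-r*dt) * [p_u*15.557763 + p_m*7.789741 + p_d*1.740000] = 7.646531
  V(2,+2) = exp(-r*dt) * [p_u*25.532100 + p_m*15.557763 + p_d*7.789741] = 15.364625
  V(1,-1) = exp(-r*dt) * [p_u*2.219597 + p_m*0.237114 + p_d*0.000000] = 0.460284
  V(1,+0) = exp(-r*dt) * [p_u*7.646531 + p_m*2.219597 + p_d*0.237114] = 2.565875
  V(1,+1) = exp(-r*dt) * [p_u*15.364625 + p_m*7.646531 + p_d*2.219597] = 7.619140
  V(0,+0) = exp(-r*dt) * [p_u*7.619140 + p_m*2.565875 + p_d*0.460284] = 2.836464

Answer: Price = V(0,0) = 2.8365


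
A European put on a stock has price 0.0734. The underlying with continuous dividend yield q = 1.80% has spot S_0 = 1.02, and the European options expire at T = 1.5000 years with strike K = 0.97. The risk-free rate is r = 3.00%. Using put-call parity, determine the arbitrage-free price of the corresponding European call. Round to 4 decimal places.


Answer: Call price = 0.1389

Derivation:
Put-call parity: C - P = S_0 * exp(-qT) - K * exp(-rT).
S_0 * exp(-qT) = 1.0200 * 0.97336124 = 0.99282847
K * exp(-rT) = 0.9700 * 0.95599748 = 0.92731756
C = P + S*exp(-qT) - K*exp(-rT)
C = 0.0734 + 0.99282847 - 0.92731756 = 0.1389


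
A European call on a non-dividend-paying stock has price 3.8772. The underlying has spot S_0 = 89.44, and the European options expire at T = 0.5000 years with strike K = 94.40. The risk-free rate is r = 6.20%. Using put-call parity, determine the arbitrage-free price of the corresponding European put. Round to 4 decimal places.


Put-call parity: C - P = S_0 * exp(-qT) - K * exp(-rT).
S_0 * exp(-qT) = 89.4400 * 1.00000000 = 89.44000000
K * exp(-rT) = 94.4000 * 0.96947557 = 91.51849410
P = C - S*exp(-qT) + K*exp(-rT)
P = 3.8772 - 89.44000000 + 91.51849410 = 5.9557

Answer: Put price = 5.9557


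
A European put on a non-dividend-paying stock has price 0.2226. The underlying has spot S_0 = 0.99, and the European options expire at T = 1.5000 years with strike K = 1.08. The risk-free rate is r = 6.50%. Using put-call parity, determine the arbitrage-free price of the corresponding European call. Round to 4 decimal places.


Put-call parity: C - P = S_0 * exp(-qT) - K * exp(-rT).
S_0 * exp(-qT) = 0.9900 * 1.00000000 = 0.99000000
K * exp(-rT) = 1.0800 * 0.90710234 = 0.97967053
C = P + S*exp(-qT) - K*exp(-rT)
C = 0.2226 + 0.99000000 - 0.97967053 = 0.2329

Answer: Call price = 0.2329


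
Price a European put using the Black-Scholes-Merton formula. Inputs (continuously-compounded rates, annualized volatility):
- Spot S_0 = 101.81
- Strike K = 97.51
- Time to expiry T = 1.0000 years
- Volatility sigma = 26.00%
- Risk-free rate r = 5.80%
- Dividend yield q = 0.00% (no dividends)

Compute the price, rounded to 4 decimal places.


Answer: Price = 5.8709

Derivation:
d1 = (ln(S/K) + (r - q + 0.5*sigma^2) * T) / (sigma * sqrt(T)) = 0.51905152
d2 = d1 - sigma * sqrt(T) = 0.25905152
exp(-rT) = 0.94364995; exp(-qT) = 1.00000000
P = K * exp(-rT) * N(-d2) - S_0 * exp(-qT) * N(-d1)
N(-d1) = 0.30186241; N(-d2) = 0.39779775
P = 97.5100 * 0.94364995 * 0.39779775 - 101.8100 * 1.00000000 * 0.30186241 = 5.8709


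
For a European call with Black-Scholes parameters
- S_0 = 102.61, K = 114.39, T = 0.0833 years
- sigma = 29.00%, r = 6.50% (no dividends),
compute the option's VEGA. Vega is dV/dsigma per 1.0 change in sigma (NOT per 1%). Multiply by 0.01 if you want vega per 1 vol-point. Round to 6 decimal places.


d1 = -1.1919013487; d2 = -1.2756003929
phi(d1) = 0.1960759989; exp(-qT) = 1.0000000000; exp(-rT) = 0.9946001320
Vega = S * exp(-qT) * phi(d1) * sqrt(T) = 102.6100 * 1.0000000000 * 0.1960759989 * 0.2886173938 = 5.806797

Answer: Vega = 5.806797


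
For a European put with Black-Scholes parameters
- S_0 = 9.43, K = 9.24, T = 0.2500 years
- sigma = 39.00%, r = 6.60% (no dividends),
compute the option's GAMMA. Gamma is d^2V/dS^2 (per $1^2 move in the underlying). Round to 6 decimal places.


d1 = 0.2864959538; d2 = 0.0914959538
phi(d1) = 0.3829011187; exp(-qT) = 1.0000000000; exp(-rT) = 0.9836353794
Gamma = exp(-qT) * phi(d1) / (S * sigma * sqrt(T)) = 1.0000000000 * 0.3829011187 / (9.4300 * 0.3900 * 0.5000000000) = 0.208229

Answer: Gamma = 0.208229


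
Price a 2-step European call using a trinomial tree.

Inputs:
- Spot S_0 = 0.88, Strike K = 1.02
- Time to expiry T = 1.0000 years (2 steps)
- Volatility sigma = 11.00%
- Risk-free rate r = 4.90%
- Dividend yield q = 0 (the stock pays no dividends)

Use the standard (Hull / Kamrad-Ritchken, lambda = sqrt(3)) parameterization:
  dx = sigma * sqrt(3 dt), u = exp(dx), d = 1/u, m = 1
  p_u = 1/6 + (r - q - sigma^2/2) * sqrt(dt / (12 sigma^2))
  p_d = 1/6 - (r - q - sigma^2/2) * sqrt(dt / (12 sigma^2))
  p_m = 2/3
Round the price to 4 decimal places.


Answer: Price = V(0,0) = 0.0076

Derivation:
dt = T/N = 0.500000; dx = sigma*sqrt(3*dt) = 0.134722
u = exp(dx) = 1.144219; d = 1/u = 0.873959
p_u = 0.246368, p_m = 0.666667, p_d = 0.086965
Discount per step: exp(-r*dt) = 0.975798
Stock lattice S(k, j) with j the centered position index:
  k=0: S(0,+0) = 0.8800
  k=1: S(1,-1) = 0.7691; S(1,+0) = 0.8800; S(1,+1) = 1.0069
  k=2: S(2,-2) = 0.6721; S(2,-1) = 0.7691; S(2,+0) = 0.8800; S(2,+1) = 1.0069; S(2,+2) = 1.1521
Terminal payoffs V(N, j) = max(S_T - K, 0):
  V(2,-2) = 0.000000; V(2,-1) = 0.000000; V(2,+0) = 0.000000; V(2,+1) = 0.000000; V(2,+2) = 0.132128
Backward induction: V(k, j) = exp(-r*dt) * [p_u * V(k+1, j+1) + p_m * V(k+1, j) + p_d * V(k+1, j-1)]
  V(1,-1) = exp(-r*dt) * [p_u*0.000000 + p_m*0.000000 + p_d*0.000000] = 0.000000
  V(1,+0) = exp(-r*dt) * [p_u*0.000000 + p_m*0.000000 + p_d*0.000000] = 0.000000
  V(1,+1) = exp(-r*dt) * [p_u*0.132128 + p_m*0.000000 + p_d*0.000000] = 0.031764
  V(0,+0) = exp(-r*dt) * [p_u*0.031764 + p_m*0.000000 + p_d*0.000000] = 0.007636


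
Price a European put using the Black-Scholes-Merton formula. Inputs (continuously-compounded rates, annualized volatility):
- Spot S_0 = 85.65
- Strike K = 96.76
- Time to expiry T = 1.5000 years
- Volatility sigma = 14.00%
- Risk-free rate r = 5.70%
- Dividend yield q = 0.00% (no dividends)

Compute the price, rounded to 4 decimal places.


Answer: Price = 7.6847

Derivation:
d1 = (ln(S/K) + (r - q + 0.5*sigma^2) * T) / (sigma * sqrt(T)) = -0.12693291
d2 = d1 - sigma * sqrt(T) = -0.29839720
exp(-rT) = 0.91805314; exp(-qT) = 1.00000000
P = K * exp(-rT) * N(-d2) - S_0 * exp(-qT) * N(-d1)
N(-d1) = 0.55050325; N(-d2) = 0.61729999
P = 96.7600 * 0.91805314 * 0.61729999 - 85.6500 * 1.00000000 * 0.55050325 = 7.6847


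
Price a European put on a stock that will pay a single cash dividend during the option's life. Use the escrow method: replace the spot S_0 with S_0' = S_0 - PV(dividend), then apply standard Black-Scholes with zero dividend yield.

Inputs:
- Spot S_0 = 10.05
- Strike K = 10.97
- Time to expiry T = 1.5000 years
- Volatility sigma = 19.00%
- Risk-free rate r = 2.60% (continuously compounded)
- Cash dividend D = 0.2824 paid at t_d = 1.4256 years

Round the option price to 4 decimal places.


Answer: Price = 1.3773

Derivation:
PV(D) = D * exp(-r * t_d) = 0.2824 * 0.96361292 = 0.27212429
S_0' = S_0 - PV(D) = 10.0500 - 0.27212429 = 9.77787571
d1 = (ln(S_0'/K) + (r + sigma^2/2)*T) / (sigma*sqrt(T)) = -0.21042845
d2 = d1 - sigma*sqrt(T) = -0.44312998
exp(-rT) = 0.96175071
N(-d1) = 0.58333335; N(-d2) = 0.67116414
P = K * exp(-rT) * N(-d2) - S_0' * N(-d1) = 10.9700 * 0.96175071 * 0.67116414 - 9.77787571 * 0.58333335 = 1.3773


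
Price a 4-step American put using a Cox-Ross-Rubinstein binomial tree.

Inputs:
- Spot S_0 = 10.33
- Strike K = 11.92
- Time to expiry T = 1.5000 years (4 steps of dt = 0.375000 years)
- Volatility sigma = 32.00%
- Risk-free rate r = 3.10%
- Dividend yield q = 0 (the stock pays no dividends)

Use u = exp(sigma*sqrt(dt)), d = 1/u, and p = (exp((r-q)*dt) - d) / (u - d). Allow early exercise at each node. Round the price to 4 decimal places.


dt = T/N = 0.375000
u = exp(sigma*sqrt(dt)) = 1.216477; d = 1/u = 0.822046
p = (exp((r-q)*dt) - d) / (u - d) = 0.480811
Discount per step: exp(-r*dt) = 0.988442
Stock lattice S(k, i) with i counting down-moves:
  k=0: S(0,0) = 10.3300
  k=1: S(1,0) = 12.5662; S(1,1) = 8.4917
  k=2: S(2,0) = 15.2865; S(2,1) = 10.3300; S(2,2) = 6.9806
  k=3: S(3,0) = 18.5957; S(3,1) = 12.5662; S(3,2) = 8.4917; S(3,3) = 5.7384
  k=4: S(4,0) = 22.6212; S(4,1) = 15.2865; S(4,2) = 10.3300; S(4,3) = 6.9806; S(4,4) = 4.7172
Terminal payoffs V(N, i) = max(K - S_T, 0):
  V(4,0) = 0.000000; V(4,1) = 0.000000; V(4,2) = 1.590000; V(4,3) = 4.939407; V(4,4) = 7.202799
Backward induction: V(k, i) = exp(-r*dt) * [p * V(k+1, i) + (1-p) * V(k+1, i+1)]; then take max(V_cont, immediate exercise) for American.
  V(3,0) = exp(-r*dt) * [p*0.000000 + (1-p)*0.000000] = 0.000000; exercise = 0.000000; V(3,0) = max -> 0.000000
  V(3,1) = exp(-r*dt) * [p*0.000000 + (1-p)*1.590000] = 0.815969; exercise = 0.000000; V(3,1) = max -> 0.815969
  V(3,2) = exp(-r*dt) * [p*1.590000 + (1-p)*4.939407] = 3.290499; exercise = 3.428267; V(3,2) = max -> 3.428267
  V(3,3) = exp(-r*dt) * [p*4.939407 + (1-p)*7.202799] = 6.043865; exercise = 6.181633; V(3,3) = max -> 6.181633
  V(2,0) = exp(-r*dt) * [p*0.000000 + (1-p)*0.815969] = 0.418746; exercise = 0.000000; V(2,0) = max -> 0.418746
  V(2,1) = exp(-r*dt) * [p*0.815969 + (1-p)*3.428267] = 2.147139; exercise = 1.590000; V(2,1) = max -> 2.147139
  V(2,2) = exp(-r*dt) * [p*3.428267 + (1-p)*6.181633] = 4.801639; exercise = 4.939407; V(2,2) = max -> 4.939407
  V(1,0) = exp(-r*dt) * [p*0.418746 + (1-p)*2.147139] = 1.300897; exercise = 0.000000; V(1,0) = max -> 1.300897
  V(1,1) = exp(-r*dt) * [p*2.147139 + (1-p)*4.939407] = 3.555282; exercise = 3.428267; V(1,1) = max -> 3.555282
  V(0,0) = exp(-r*dt) * [p*1.300897 + (1-p)*3.555282] = 2.442785; exercise = 1.590000; V(0,0) = max -> 2.442785

Answer: Price = V(0,0) = 2.4428


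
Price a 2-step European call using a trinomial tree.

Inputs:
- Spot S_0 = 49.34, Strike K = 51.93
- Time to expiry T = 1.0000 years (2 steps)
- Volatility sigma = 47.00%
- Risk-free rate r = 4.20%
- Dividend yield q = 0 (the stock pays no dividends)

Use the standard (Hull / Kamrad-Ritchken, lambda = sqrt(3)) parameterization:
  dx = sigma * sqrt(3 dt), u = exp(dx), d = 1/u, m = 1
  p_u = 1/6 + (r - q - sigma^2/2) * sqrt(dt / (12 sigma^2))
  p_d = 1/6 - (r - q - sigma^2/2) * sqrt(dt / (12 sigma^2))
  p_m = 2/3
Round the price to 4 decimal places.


dt = T/N = 0.500000; dx = sigma*sqrt(3*dt) = 0.575630
u = exp(dx) = 1.778251; d = 1/u = 0.562350
p_u = 0.136938, p_m = 0.666667, p_d = 0.196395
Discount per step: exp(-r*dt) = 0.979219
Stock lattice S(k, j) with j the centered position index:
  k=0: S(0,+0) = 49.3400
  k=1: S(1,-1) = 27.7464; S(1,+0) = 49.3400; S(1,+1) = 87.7389
  k=2: S(2,-2) = 15.6032; S(2,-1) = 27.7464; S(2,+0) = 49.3400; S(2,+1) = 87.7389; S(2,+2) = 156.0217
Terminal payoffs V(N, j) = max(S_T - K, 0):
  V(2,-2) = 0.000000; V(2,-1) = 0.000000; V(2,+0) = 0.000000; V(2,+1) = 35.808886; V(2,+2) = 104.091730
Backward induction: V(k, j) = exp(-r*dt) * [p_u * V(k+1, j+1) + p_m * V(k+1, j) + p_d * V(k+1, j-1)]
  V(1,-1) = exp(-r*dt) * [p_u*0.000000 + p_m*0.000000 + p_d*0.000000] = 0.000000
  V(1,+0) = exp(-r*dt) * [p_u*35.808886 + p_m*0.000000 + p_d*0.000000] = 4.801709
  V(1,+1) = exp(-r*dt) * [p_u*104.091730 + p_m*35.808886 + p_d*0.000000] = 37.334430
  V(0,+0) = exp(-r*dt) * [p_u*37.334430 + p_m*4.801709 + p_d*0.000000] = 8.140889

Answer: Price = V(0,0) = 8.1409


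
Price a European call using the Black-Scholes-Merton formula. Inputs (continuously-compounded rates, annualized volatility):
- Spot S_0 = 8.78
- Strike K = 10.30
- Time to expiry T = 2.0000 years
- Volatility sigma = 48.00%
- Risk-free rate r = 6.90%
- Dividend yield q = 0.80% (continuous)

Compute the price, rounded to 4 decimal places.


d1 = (ln(S/K) + (r - q + 0.5*sigma^2) * T) / (sigma * sqrt(T)) = 0.28392181
d2 = d1 - sigma * sqrt(T) = -0.39490070
exp(-rT) = 0.87109869; exp(-qT) = 0.98412732
C = S_0 * exp(-qT) * N(d1) - K * exp(-rT) * N(d2)
N(d1) = 0.61176485; N(d2) = 0.34645808
C = 8.7800 * 0.98412732 * 0.61176485 - 10.3000 * 0.87109869 * 0.34645808 = 2.1775

Answer: Price = 2.1775


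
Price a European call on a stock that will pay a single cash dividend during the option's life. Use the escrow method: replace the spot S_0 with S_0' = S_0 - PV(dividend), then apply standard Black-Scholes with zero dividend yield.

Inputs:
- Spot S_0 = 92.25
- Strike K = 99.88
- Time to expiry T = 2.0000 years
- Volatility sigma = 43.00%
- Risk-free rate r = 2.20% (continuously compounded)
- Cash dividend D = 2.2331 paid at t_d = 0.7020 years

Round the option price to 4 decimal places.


Answer: Price = 19.5135

Derivation:
PV(D) = D * exp(-r * t_d) = 2.2331 * 0.98467465 = 2.19887695
S_0' = S_0 - PV(D) = 92.2500 - 2.19887695 = 90.05112305
d1 = (ln(S_0'/K) + (r + sigma^2/2)*T) / (sigma*sqrt(T)) = 0.20606091
d2 = d1 - sigma*sqrt(T) = -0.40205092
exp(-rT) = 0.95695396
N(d1) = 0.58162833; N(d2) = 0.34382328
C = S_0' * N(d1) - K * exp(-rT) * N(d2) = 90.05112305 * 0.58162833 - 99.8800 * 0.95695396 * 0.34382328 = 19.5135


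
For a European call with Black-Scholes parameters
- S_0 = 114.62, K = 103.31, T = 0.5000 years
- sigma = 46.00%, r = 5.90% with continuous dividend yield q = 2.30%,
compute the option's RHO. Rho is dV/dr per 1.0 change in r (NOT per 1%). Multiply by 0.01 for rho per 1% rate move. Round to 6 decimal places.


d1 = 0.5373646678; d2 = 0.2120955485
phi(d1) = 0.3453078551; exp(-qT) = 0.9885658722; exp(-rT) = 0.9709308776
N(d2) = 0.5839837537
Rho = K*T*exp(-rT)*N(d2) = 103.3100 * 0.5000 * 0.9709308776 * 0.5839837537 = 29.288791

Answer: Rho = 29.288791


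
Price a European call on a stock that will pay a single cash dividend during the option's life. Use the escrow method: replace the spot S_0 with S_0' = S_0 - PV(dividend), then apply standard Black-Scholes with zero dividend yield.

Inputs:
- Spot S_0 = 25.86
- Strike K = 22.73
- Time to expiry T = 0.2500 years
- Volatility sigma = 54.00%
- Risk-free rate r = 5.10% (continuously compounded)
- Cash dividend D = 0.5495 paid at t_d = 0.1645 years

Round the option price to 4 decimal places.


Answer: Price = 4.2500

Derivation:
PV(D) = D * exp(-r * t_d) = 0.5495 * 0.99164559 = 0.54490925
S_0' = S_0 - PV(D) = 25.8600 - 0.54490925 = 25.31509075
d1 = (ln(S_0'/K) + (r + sigma^2/2)*T) / (sigma*sqrt(T)) = 0.58116686
d2 = d1 - sigma*sqrt(T) = 0.31116686
exp(-rT) = 0.98733094
N(d1) = 0.71943600; N(d2) = 0.62216311
C = S_0' * N(d1) - K * exp(-rT) * N(d2) = 25.31509075 * 0.71943600 - 22.7300 * 0.98733094 * 0.62216311 = 4.2500


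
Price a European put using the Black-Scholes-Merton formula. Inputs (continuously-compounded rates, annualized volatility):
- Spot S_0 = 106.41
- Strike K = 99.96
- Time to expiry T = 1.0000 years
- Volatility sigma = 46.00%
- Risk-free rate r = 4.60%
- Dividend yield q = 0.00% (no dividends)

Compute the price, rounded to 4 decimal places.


d1 = (ln(S/K) + (r - q + 0.5*sigma^2) * T) / (sigma * sqrt(T)) = 0.46593359
d2 = d1 - sigma * sqrt(T) = 0.00593359
exp(-rT) = 0.95504196; exp(-qT) = 1.00000000
P = K * exp(-rT) * N(-d2) - S_0 * exp(-qT) * N(-d1)
N(-d1) = 0.32063152; N(-d2) = 0.49763285
P = 99.9600 * 0.95504196 * 0.49763285 - 106.4100 * 1.00000000 * 0.32063152 = 13.3886

Answer: Price = 13.3886


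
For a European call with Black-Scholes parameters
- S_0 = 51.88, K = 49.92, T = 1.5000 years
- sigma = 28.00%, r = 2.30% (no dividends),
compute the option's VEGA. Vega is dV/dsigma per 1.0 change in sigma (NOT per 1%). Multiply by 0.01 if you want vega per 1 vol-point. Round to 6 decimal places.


d1 = 0.3843705344; d2 = 0.0414419704
phi(d1) = 0.3705344385; exp(-qT) = 1.0000000000; exp(-rT) = 0.9660883397
Vega = S * exp(-qT) * phi(d1) * sqrt(T) = 51.8800 * 1.0000000000 * 0.3705344385 * 1.2247448714 = 23.543671

Answer: Vega = 23.543671


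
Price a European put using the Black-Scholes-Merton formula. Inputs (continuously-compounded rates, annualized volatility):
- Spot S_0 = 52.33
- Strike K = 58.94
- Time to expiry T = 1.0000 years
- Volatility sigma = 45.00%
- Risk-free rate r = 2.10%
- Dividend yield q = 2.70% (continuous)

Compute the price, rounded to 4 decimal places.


Answer: Price = 13.4243

Derivation:
d1 = (ln(S/K) + (r - q + 0.5*sigma^2) * T) / (sigma * sqrt(T)) = -0.05266702
d2 = d1 - sigma * sqrt(T) = -0.50266702
exp(-rT) = 0.97921896; exp(-qT) = 0.97336124
P = K * exp(-rT) * N(-d2) - S_0 * exp(-qT) * N(-d1)
N(-d1) = 0.52100139; N(-d2) = 0.69240080
P = 58.9400 * 0.97921896 * 0.69240080 - 52.3300 * 0.97336124 * 0.52100139 = 13.4243


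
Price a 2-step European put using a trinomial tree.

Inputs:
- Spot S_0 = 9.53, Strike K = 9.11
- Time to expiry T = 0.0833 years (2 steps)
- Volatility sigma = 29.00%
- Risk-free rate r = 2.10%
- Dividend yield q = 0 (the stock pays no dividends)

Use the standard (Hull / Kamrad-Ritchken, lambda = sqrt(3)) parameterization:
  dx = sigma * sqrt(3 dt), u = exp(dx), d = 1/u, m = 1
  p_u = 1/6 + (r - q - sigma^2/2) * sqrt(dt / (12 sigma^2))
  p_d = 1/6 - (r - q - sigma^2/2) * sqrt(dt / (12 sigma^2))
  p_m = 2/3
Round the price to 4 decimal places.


Answer: Price = V(0,0) = 0.1550

Derivation:
dt = T/N = 0.041650; dx = sigma*sqrt(3*dt) = 0.102510
u = exp(dx) = 1.107948; d = 1/u = 0.902569
p_u = 0.162390, p_m = 0.666667, p_d = 0.170943
Discount per step: exp(-r*dt) = 0.999126
Stock lattice S(k, j) with j the centered position index:
  k=0: S(0,+0) = 9.5300
  k=1: S(1,-1) = 8.6015; S(1,+0) = 9.5300; S(1,+1) = 10.5587
  k=2: S(2,-2) = 7.7634; S(2,-1) = 8.6015; S(2,+0) = 9.5300; S(2,+1) = 10.5587; S(2,+2) = 11.6985
Terminal payoffs V(N, j) = max(K - S_T, 0):
  V(2,-2) = 1.346566; V(2,-1) = 0.508516; V(2,+0) = 0.000000; V(2,+1) = 0.000000; V(2,+2) = 0.000000
Backward induction: V(k, j) = exp(-r*dt) * [p_u * V(k+1, j+1) + p_m * V(k+1, j) + p_d * V(k+1, j-1)]
  V(1,-1) = exp(-r*dt) * [p_u*0.000000 + p_m*0.508516 + p_d*1.346566] = 0.568699
  V(1,+0) = exp(-r*dt) * [p_u*0.000000 + p_m*0.000000 + p_d*0.508516] = 0.086851
  V(1,+1) = exp(-r*dt) * [p_u*0.000000 + p_m*0.000000 + p_d*0.000000] = 0.000000
  V(0,+0) = exp(-r*dt) * [p_u*0.000000 + p_m*0.086851 + p_d*0.568699] = 0.154980


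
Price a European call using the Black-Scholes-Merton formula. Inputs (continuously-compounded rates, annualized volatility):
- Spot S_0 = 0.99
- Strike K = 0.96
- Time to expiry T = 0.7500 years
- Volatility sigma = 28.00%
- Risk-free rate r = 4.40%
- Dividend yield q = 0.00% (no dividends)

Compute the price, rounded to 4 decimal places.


d1 = (ln(S/K) + (r - q + 0.5*sigma^2) * T) / (sigma * sqrt(T)) = 0.38423344
d2 = d1 - sigma * sqrt(T) = 0.14174633
exp(-rT) = 0.96753856; exp(-qT) = 1.00000000
C = S_0 * exp(-qT) * N(d1) - K * exp(-rT) * N(d2)
N(d1) = 0.64959728; N(d2) = 0.55635981
C = 0.9900 * 1.00000000 * 0.64959728 - 0.9600 * 0.96753856 * 0.55635981 = 0.1263

Answer: Price = 0.1263


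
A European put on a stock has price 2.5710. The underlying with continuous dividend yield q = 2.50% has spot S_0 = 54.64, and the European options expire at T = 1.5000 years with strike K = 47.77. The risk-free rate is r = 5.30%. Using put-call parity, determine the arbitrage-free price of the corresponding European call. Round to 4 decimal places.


Answer: Call price = 11.0806

Derivation:
Put-call parity: C - P = S_0 * exp(-qT) - K * exp(-rT).
S_0 * exp(-qT) = 54.6400 * 0.96319442 = 52.62894298
K * exp(-rT) = 47.7700 * 0.92357802 = 44.11932201
C = P + S*exp(-qT) - K*exp(-rT)
C = 2.5710 + 52.62894298 - 44.11932201 = 11.0806


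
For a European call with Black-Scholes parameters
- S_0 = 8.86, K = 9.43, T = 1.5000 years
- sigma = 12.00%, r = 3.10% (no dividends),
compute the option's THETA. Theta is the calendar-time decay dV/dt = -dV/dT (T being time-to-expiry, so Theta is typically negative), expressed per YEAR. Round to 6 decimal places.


d1 = -0.0343563528; d2 = -0.1813257374
phi(d1) = 0.3987069023; exp(-qT) = 1.0000000000; exp(-rT) = 0.9545645606
Theta = -S*exp(-qT)*phi(d1)*sigma/(2*sqrt(T)) - r*K*exp(-rT)*N(d2) + q*S*exp(-qT)*N(d1)
N(d1) = 0.4862964942; N(d2) = 0.4280559527; sqrt(T) = 1.2247448714
Term 1 = -8.8600 * 1.0000000000 * 0.3987069023 * 0.1200 / (2 * 1.2247448714) = -0.1730585645
Term 2 = -0.0310 * 9.4300 * 0.9545645606 * 0.4280559527 = -0.1194480967
Term 3 = 0 (no dividend yield, q = 0)
Theta = -0.1730585645 + (-0.1194480967) + (0.0000000000) = -0.292507

Answer: Theta = -0.292507


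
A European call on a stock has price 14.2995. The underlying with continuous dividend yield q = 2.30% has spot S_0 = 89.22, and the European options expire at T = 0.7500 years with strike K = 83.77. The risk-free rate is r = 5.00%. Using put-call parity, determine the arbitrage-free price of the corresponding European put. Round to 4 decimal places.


Answer: Put price = 7.2921

Derivation:
Put-call parity: C - P = S_0 * exp(-qT) - K * exp(-rT).
S_0 * exp(-qT) = 89.2200 * 0.98289793 = 87.69415326
K * exp(-rT) = 83.7700 * 0.96319442 = 80.68679637
P = C - S*exp(-qT) + K*exp(-rT)
P = 14.2995 - 87.69415326 + 80.68679637 = 7.2921


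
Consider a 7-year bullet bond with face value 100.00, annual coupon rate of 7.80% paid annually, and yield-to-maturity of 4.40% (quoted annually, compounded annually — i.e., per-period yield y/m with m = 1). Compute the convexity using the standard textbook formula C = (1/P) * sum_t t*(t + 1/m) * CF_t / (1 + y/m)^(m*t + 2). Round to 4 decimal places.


Coupon per period c = face * coupon_rate / m = 7.800000
Periods per year m = 1; per-period yield y/m = 0.044000
Number of cashflows N = 7
Cashflows (t years, CF_t, discount factor 1/(1+y/m)^(m*t), PV):
  t = 1.0000: CF_t = 7.800000, DF = 0.957854, PV = 7.471264
  t = 2.0000: CF_t = 7.800000, DF = 0.917485, PV = 7.156383
  t = 3.0000: CF_t = 7.800000, DF = 0.878817, PV = 6.854773
  t = 4.0000: CF_t = 7.800000, DF = 0.841779, PV = 6.565875
  t = 5.0000: CF_t = 7.800000, DF = 0.806302, PV = 6.289152
  t = 6.0000: CF_t = 7.800000, DF = 0.772320, PV = 6.024092
  t = 7.0000: CF_t = 107.800000, DF = 0.739770, PV = 79.747168
Price P = sum_t PV_t = 120.108709
Convexity numerator sum_t t*(t + 1/m) * CF_t / (1+y/m)^(m*t + 2):
  t = 1.0000: term = 13.709547
  t = 2.0000: term = 39.395250
  t = 3.0000: term = 75.469827
  t = 4.0000: term = 120.481844
  t = 5.0000: term = 173.106098
  t = 6.0000: term = 232.134614
  t = 7.0000: term = 4097.342796
Convexity = (1/P) * sum = 4751.639976 / 120.108709 = 39.561161

Answer: Convexity = 39.5612


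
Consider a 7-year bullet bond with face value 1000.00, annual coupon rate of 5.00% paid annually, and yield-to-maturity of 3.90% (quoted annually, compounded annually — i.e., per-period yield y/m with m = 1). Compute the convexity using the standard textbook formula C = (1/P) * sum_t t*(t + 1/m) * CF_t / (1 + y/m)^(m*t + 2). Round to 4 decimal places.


Answer: Convexity = 43.1432

Derivation:
Coupon per period c = face * coupon_rate / m = 50.000000
Periods per year m = 1; per-period yield y/m = 0.039000
Number of cashflows N = 7
Cashflows (t years, CF_t, discount factor 1/(1+y/m)^(m*t), PV):
  t = 1.0000: CF_t = 50.000000, DF = 0.962464, PV = 48.123195
  t = 2.0000: CF_t = 50.000000, DF = 0.926337, PV = 46.316839
  t = 3.0000: CF_t = 50.000000, DF = 0.891566, PV = 44.578286
  t = 4.0000: CF_t = 50.000000, DF = 0.858100, PV = 42.904991
  t = 5.0000: CF_t = 50.000000, DF = 0.825890, PV = 41.294505
  t = 6.0000: CF_t = 50.000000, DF = 0.794889, PV = 39.744471
  t = 7.0000: CF_t = 1050.000000, DF = 0.765052, PV = 803.304993
Price P = sum_t PV_t = 1066.267279
Convexity numerator sum_t t*(t + 1/m) * CF_t / (1+y/m)^(m*t + 2):
  t = 1.0000: term = 89.156571
  t = 2.0000: term = 257.429945
  t = 3.0000: term = 495.534062
  t = 4.0000: term = 794.889417
  t = 5.0000: term = 1147.578561
  t = 6.0000: term = 1546.304124
  t = 7.0000: term = 41671.333479
Convexity = (1/P) * sum = 46002.226159 / 1066.267279 = 43.143241


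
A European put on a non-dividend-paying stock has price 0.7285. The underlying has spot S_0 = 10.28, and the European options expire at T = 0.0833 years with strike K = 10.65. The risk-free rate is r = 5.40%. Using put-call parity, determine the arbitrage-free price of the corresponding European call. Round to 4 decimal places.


Answer: Call price = 0.4063

Derivation:
Put-call parity: C - P = S_0 * exp(-qT) - K * exp(-rT).
S_0 * exp(-qT) = 10.2800 * 1.00000000 = 10.28000000
K * exp(-rT) = 10.6500 * 0.99551190 = 10.60220175
C = P + S*exp(-qT) - K*exp(-rT)
C = 0.7285 + 10.28000000 - 10.60220175 = 0.4063


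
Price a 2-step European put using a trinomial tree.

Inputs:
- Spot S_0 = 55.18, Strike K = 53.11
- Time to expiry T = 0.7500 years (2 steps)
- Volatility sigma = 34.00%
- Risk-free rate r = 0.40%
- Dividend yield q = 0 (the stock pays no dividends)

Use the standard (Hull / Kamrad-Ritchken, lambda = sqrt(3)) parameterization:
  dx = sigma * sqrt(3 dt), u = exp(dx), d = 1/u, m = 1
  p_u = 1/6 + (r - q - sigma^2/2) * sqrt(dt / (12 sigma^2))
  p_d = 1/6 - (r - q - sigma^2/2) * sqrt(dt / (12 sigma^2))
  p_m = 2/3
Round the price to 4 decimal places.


dt = T/N = 0.375000; dx = sigma*sqrt(3*dt) = 0.360624
u = exp(dx) = 1.434225; d = 1/u = 0.697241
p_u = 0.138694, p_m = 0.666667, p_d = 0.194639
Discount per step: exp(-r*dt) = 0.998501
Stock lattice S(k, j) with j the centered position index:
  k=0: S(0,+0) = 55.1800
  k=1: S(1,-1) = 38.4737; S(1,+0) = 55.1800; S(1,+1) = 79.1405
  k=2: S(2,-2) = 26.8255; S(2,-1) = 38.4737; S(2,+0) = 55.1800; S(2,+1) = 79.1405; S(2,+2) = 113.5053
Terminal payoffs V(N, j) = max(K - S_T, 0):
  V(2,-2) = 26.284534; V(2,-1) = 14.636253; V(2,+0) = 0.000000; V(2,+1) = 0.000000; V(2,+2) = 0.000000
Backward induction: V(k, j) = exp(-r*dt) * [p_u * V(k+1, j+1) + p_m * V(k+1, j) + p_d * V(k+1, j-1)]
  V(1,-1) = exp(-r*dt) * [p_u*0.000000 + p_m*14.636253 + p_d*26.284534] = 14.851203
  V(1,+0) = exp(-r*dt) * [p_u*0.000000 + p_m*0.000000 + p_d*14.636253] = 2.844515
  V(1,+1) = exp(-r*dt) * [p_u*0.000000 + p_m*0.000000 + p_d*0.000000] = 0.000000
  V(0,+0) = exp(-r*dt) * [p_u*0.000000 + p_m*2.844515 + p_d*14.851203] = 4.779792

Answer: Price = V(0,0) = 4.7798
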